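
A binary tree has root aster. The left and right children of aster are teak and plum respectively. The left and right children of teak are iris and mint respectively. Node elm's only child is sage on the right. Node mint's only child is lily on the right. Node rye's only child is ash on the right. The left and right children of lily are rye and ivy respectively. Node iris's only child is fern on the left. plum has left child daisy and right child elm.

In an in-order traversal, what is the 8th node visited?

In-order visits the left subtree, then the node, then the right subtree.
At aster: go left to teak.
  At teak: go left to iris.
    At iris: go left to fern.
      fern is a leaf — visit fern.
    Visit iris.
    At iris: no right child.
  Visit teak.
  At teak: go right to mint.
    At mint: no left child.
    Visit mint.
    At mint: go right to lily.
      At lily: go left to rye.
        At rye: no left child.
        Visit rye.
        At rye: go right to ash.
          ash is a leaf — visit ash.
      Visit lily.
      At lily: go right to ivy.
        ivy is a leaf — visit ivy.
Visit aster.
At aster: go right to plum.
  At plum: go left to daisy.
    daisy is a leaf — visit daisy.
  Visit plum.
  At plum: go right to elm.
    At elm: no left child.
    Visit elm.
    At elm: go right to sage.
      sage is a leaf — visit sage.
Full in-order sequence: fern, iris, teak, mint, rye, ash, lily, ivy, aster, daisy, plum, elm, sage.

ivy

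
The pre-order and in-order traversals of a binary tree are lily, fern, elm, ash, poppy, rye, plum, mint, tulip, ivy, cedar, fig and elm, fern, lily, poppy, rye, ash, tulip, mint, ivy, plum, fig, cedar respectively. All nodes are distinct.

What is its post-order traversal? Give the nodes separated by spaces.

The first element of pre-order is the root; it splits in-order into left and right subtrees.
Root lily: left subtree has 2 nodes {elm, fern}, right has 9 {poppy, rye, ash, tulip, mint, ivy, plum, fig, cedar}.
  Root fern: left subtree has 1 node {elm}, right has 0 { }.
  Root ash: left subtree has 2 nodes {poppy, rye}, right has 6 {tulip, mint, ivy, plum, fig, cedar}.
    Root poppy: left subtree has 0 nodes { }, right has 1 {rye}.
    Root plum: left subtree has 3 nodes {tulip, mint, ivy}, right has 2 {fig, cedar}.
      Root mint: left subtree has 1 node {tulip}, right has 1 {ivy}.
      Root cedar: left subtree has 1 node {fig}, right has 0 { }.

elm fern rye poppy tulip ivy mint fig cedar plum ash lily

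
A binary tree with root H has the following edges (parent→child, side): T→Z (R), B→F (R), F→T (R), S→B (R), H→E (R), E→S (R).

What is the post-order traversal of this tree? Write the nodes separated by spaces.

Post-order visits the left subtree, then the right subtree, then the node.
At H: no left child.
At H: go right to E.
  At E: no left child.
  At E: go right to S.
    At S: no left child.
    At S: go right to B.
      At B: no left child.
      At B: go right to F.
        At F: no left child.
        At F: go right to T.
          At T: no left child.
          At T: go right to Z.
            Z is a leaf — visit Z.
          Visit T.
        Visit F.
      Visit B.
    Visit S.
  Visit E.
Visit H.

Z T F B S E H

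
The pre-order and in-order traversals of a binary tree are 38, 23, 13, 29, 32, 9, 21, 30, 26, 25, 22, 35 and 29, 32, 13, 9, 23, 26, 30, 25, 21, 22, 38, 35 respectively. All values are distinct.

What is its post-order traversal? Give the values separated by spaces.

The first element of pre-order is the root; it splits in-order into left and right subtrees.
Root 38: left subtree has 10 nodes {29, 32, 13, 9, 23, 26, 30, 25, 21, 22}, right has 1 {35}.
  Root 23: left subtree has 4 nodes {29, 32, 13, 9}, right has 5 {26, 30, 25, 21, 22}.
    Root 13: left subtree has 2 nodes {29, 32}, right has 1 {9}.
      Root 29: left subtree has 0 nodes { }, right has 1 {32}.
    Root 21: left subtree has 3 nodes {26, 30, 25}, right has 1 {22}.
      Root 30: left subtree has 1 node {26}, right has 1 {25}.

32 29 9 13 26 25 30 22 21 23 35 38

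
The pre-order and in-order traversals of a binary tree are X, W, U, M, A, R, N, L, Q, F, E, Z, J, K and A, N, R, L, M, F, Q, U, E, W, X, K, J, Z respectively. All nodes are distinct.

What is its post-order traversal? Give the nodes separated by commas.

The first element of pre-order is the root; it splits in-order into left and right subtrees.
Root X: left subtree has 10 nodes {A, N, R, L, M, F, Q, U, E, W}, right has 3 {K, J, Z}.
  Root W: left subtree has 9 nodes {A, N, R, L, M, F, Q, U, E}, right has 0 { }.
    Root U: left subtree has 7 nodes {A, N, R, L, M, F, Q}, right has 1 {E}.
      Root M: left subtree has 4 nodes {A, N, R, L}, right has 2 {F, Q}.
        Root A: left subtree has 0 nodes { }, right has 3 {N, R, L}.
          Root R: left subtree has 1 node {N}, right has 1 {L}.
        Root Q: left subtree has 1 node {F}, right has 0 { }.
  Root Z: left subtree has 2 nodes {K, J}, right has 0 { }.
    Root J: left subtree has 1 node {K}, right has 0 { }.

N, L, R, A, F, Q, M, E, U, W, K, J, Z, X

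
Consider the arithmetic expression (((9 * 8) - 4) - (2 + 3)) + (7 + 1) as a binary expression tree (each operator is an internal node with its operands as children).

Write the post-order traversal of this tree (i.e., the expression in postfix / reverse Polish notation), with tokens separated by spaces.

Post-order on an expression tree gives postfix notation: for each operator, emit left operand, right operand, then the operator.

9 8 * 4 - 2 3 + - 7 1 + +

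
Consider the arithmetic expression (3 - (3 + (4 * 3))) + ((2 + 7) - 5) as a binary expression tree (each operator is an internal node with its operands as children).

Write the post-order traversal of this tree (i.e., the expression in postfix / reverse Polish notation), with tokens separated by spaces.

3 3 4 3 * + - 2 7 + 5 - +

Post-order on an expression tree gives postfix notation: for each operator, emit left operand, right operand, then the operator.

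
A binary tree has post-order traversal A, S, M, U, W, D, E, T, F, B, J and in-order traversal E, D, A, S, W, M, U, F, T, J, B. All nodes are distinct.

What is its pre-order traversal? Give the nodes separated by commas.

The last element of post-order is the root; it splits in-order into left and right subtrees.
Root J: left subtree has 9 nodes {E, D, A, S, W, M, U, F, T}, right has 1 {B}.
  Root F: left subtree has 7 nodes {E, D, A, S, W, M, U}, right has 1 {T}.
    Root E: left subtree has 0 nodes { }, right has 6 {D, A, S, W, M, U}.
      Root D: left subtree has 0 nodes { }, right has 5 {A, S, W, M, U}.
        Root W: left subtree has 2 nodes {A, S}, right has 2 {M, U}.
          Root S: left subtree has 1 node {A}, right has 0 { }.
          Root U: left subtree has 1 node {M}, right has 0 { }.

J, F, E, D, W, S, A, U, M, T, B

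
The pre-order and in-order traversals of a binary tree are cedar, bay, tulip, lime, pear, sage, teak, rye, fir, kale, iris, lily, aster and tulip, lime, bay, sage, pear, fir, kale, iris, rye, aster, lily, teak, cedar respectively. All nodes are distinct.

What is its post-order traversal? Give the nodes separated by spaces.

lime tulip sage iris kale fir aster lily rye teak pear bay cedar

The first element of pre-order is the root; it splits in-order into left and right subtrees.
Root cedar: left subtree has 12 nodes {tulip, lime, bay, sage, pear, fir, kale, iris, rye, aster, lily, teak}, right has 0 { }.
  Root bay: left subtree has 2 nodes {tulip, lime}, right has 9 {sage, pear, fir, kale, iris, rye, aster, lily, teak}.
    Root tulip: left subtree has 0 nodes { }, right has 1 {lime}.
    Root pear: left subtree has 1 node {sage}, right has 7 {fir, kale, iris, rye, aster, lily, teak}.
      Root teak: left subtree has 6 nodes {fir, kale, iris, rye, aster, lily}, right has 0 { }.
        Root rye: left subtree has 3 nodes {fir, kale, iris}, right has 2 {aster, lily}.
          Root fir: left subtree has 0 nodes { }, right has 2 {kale, iris}.
            Root kale: left subtree has 0 nodes { }, right has 1 {iris}.
          Root lily: left subtree has 1 node {aster}, right has 0 { }.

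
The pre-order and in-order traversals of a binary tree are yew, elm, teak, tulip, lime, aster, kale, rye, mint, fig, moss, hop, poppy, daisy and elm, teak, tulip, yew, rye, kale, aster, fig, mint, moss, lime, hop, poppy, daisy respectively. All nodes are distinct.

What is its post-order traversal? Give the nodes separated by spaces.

The first element of pre-order is the root; it splits in-order into left and right subtrees.
Root yew: left subtree has 3 nodes {elm, teak, tulip}, right has 10 {rye, kale, aster, fig, mint, moss, lime, hop, poppy, daisy}.
  Root elm: left subtree has 0 nodes { }, right has 2 {teak, tulip}.
    Root teak: left subtree has 0 nodes { }, right has 1 {tulip}.
  Root lime: left subtree has 6 nodes {rye, kale, aster, fig, mint, moss}, right has 3 {hop, poppy, daisy}.
    Root aster: left subtree has 2 nodes {rye, kale}, right has 3 {fig, mint, moss}.
      Root kale: left subtree has 1 node {rye}, right has 0 { }.
      Root mint: left subtree has 1 node {fig}, right has 1 {moss}.
    Root hop: left subtree has 0 nodes { }, right has 2 {poppy, daisy}.
      Root poppy: left subtree has 0 nodes { }, right has 1 {daisy}.

tulip teak elm rye kale fig moss mint aster daisy poppy hop lime yew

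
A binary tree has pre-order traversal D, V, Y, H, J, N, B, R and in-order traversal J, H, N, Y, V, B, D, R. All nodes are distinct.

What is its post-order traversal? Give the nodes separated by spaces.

J N H Y B V R D

The first element of pre-order is the root; it splits in-order into left and right subtrees.
Root D: left subtree has 6 nodes {J, H, N, Y, V, B}, right has 1 {R}.
  Root V: left subtree has 4 nodes {J, H, N, Y}, right has 1 {B}.
    Root Y: left subtree has 3 nodes {J, H, N}, right has 0 { }.
      Root H: left subtree has 1 node {J}, right has 1 {N}.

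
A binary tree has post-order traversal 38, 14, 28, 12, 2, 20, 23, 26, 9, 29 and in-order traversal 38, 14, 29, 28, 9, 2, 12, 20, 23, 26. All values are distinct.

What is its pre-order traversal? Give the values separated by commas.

29, 14, 38, 9, 28, 26, 23, 20, 2, 12

The last element of post-order is the root; it splits in-order into left and right subtrees.
Root 29: left subtree has 2 nodes {38, 14}, right has 7 {28, 9, 2, 12, 20, 23, 26}.
  Root 14: left subtree has 1 node {38}, right has 0 { }.
  Root 9: left subtree has 1 node {28}, right has 5 {2, 12, 20, 23, 26}.
    Root 26: left subtree has 4 nodes {2, 12, 20, 23}, right has 0 { }.
      Root 23: left subtree has 3 nodes {2, 12, 20}, right has 0 { }.
        Root 20: left subtree has 2 nodes {2, 12}, right has 0 { }.
          Root 2: left subtree has 0 nodes { }, right has 1 {12}.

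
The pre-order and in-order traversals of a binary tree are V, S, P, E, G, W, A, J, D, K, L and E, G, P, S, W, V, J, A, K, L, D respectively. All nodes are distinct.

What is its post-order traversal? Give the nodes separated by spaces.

G E P W S J L K D A V

The first element of pre-order is the root; it splits in-order into left and right subtrees.
Root V: left subtree has 5 nodes {E, G, P, S, W}, right has 5 {J, A, K, L, D}.
  Root S: left subtree has 3 nodes {E, G, P}, right has 1 {W}.
    Root P: left subtree has 2 nodes {E, G}, right has 0 { }.
      Root E: left subtree has 0 nodes { }, right has 1 {G}.
  Root A: left subtree has 1 node {J}, right has 3 {K, L, D}.
    Root D: left subtree has 2 nodes {K, L}, right has 0 { }.
      Root K: left subtree has 0 nodes { }, right has 1 {L}.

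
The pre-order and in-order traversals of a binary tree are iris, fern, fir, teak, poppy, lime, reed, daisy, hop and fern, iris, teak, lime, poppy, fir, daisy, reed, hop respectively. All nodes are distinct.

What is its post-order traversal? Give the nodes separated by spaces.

fern lime poppy teak daisy hop reed fir iris

The first element of pre-order is the root; it splits in-order into left and right subtrees.
Root iris: left subtree has 1 node {fern}, right has 7 {teak, lime, poppy, fir, daisy, reed, hop}.
  Root fir: left subtree has 3 nodes {teak, lime, poppy}, right has 3 {daisy, reed, hop}.
    Root teak: left subtree has 0 nodes { }, right has 2 {lime, poppy}.
      Root poppy: left subtree has 1 node {lime}, right has 0 { }.
    Root reed: left subtree has 1 node {daisy}, right has 1 {hop}.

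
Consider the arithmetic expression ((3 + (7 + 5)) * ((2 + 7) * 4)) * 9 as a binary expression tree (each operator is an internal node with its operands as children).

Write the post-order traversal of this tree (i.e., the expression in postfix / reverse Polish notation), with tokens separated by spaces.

3 7 5 + + 2 7 + 4 * * 9 *

Post-order on an expression tree gives postfix notation: for each operator, emit left operand, right operand, then the operator.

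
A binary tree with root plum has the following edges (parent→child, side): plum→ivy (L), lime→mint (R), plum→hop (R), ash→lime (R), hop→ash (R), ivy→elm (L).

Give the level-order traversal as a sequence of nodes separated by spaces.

Level-order visits nodes level by level from the root, left to right within each level.
Level 0: plum
Level 1: ivy, hop
Level 2: elm, ash
Level 3: lime
Level 4: mint

plum ivy hop elm ash lime mint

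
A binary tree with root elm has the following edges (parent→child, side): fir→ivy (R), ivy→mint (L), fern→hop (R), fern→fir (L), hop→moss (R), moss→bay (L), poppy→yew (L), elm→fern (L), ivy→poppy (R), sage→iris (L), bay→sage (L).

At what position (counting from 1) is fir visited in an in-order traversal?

In-order visits the left subtree, then the node, then the right subtree.
At elm: go left to fern.
  At fern: go left to fir.
    At fir: no left child.
    Visit fir.
    At fir: go right to ivy.
      At ivy: go left to mint.
        mint is a leaf — visit mint.
      Visit ivy.
      At ivy: go right to poppy.
        At poppy: go left to yew.
          yew is a leaf — visit yew.
        Visit poppy.
        At poppy: no right child.
  Visit fern.
  At fern: go right to hop.
    At hop: no left child.
    Visit hop.
    At hop: go right to moss.
      At moss: go left to bay.
        At bay: go left to sage.
          At sage: go left to iris.
            iris is a leaf — visit iris.
          Visit sage.
          At sage: no right child.
        Visit bay.
        At bay: no right child.
      Visit moss.
      At moss: no right child.
Visit elm.
At elm: no right child.
Full in-order sequence: fir, mint, ivy, yew, poppy, fern, hop, iris, sage, bay, moss, elm.

1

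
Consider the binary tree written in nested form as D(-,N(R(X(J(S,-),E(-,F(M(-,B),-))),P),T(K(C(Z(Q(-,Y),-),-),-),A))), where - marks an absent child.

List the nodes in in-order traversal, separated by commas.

In-order visits the left subtree, then the node, then the right subtree.
At D: no left child.
Visit D.
At D: go right to N.
  At N: go left to R.
    At R: go left to X.
      At X: go left to J.
        At J: go left to S.
          S is a leaf — visit S.
        Visit J.
        At J: no right child.
      Visit X.
      At X: go right to E.
        At E: no left child.
        Visit E.
        At E: go right to F.
          At F: go left to M.
            At M: no left child.
            Visit M.
            At M: go right to B.
              B is a leaf — visit B.
          Visit F.
          At F: no right child.
    Visit R.
    At R: go right to P.
      P is a leaf — visit P.
  Visit N.
  At N: go right to T.
    At T: go left to K.
      At K: go left to C.
        At C: go left to Z.
          At Z: go left to Q.
            At Q: no left child.
            Visit Q.
            At Q: go right to Y.
              Y is a leaf — visit Y.
          Visit Z.
          At Z: no right child.
        Visit C.
        At C: no right child.
      Visit K.
      At K: no right child.
    Visit T.
    At T: go right to A.
      A is a leaf — visit A.

D, S, J, X, E, M, B, F, R, P, N, Q, Y, Z, C, K, T, A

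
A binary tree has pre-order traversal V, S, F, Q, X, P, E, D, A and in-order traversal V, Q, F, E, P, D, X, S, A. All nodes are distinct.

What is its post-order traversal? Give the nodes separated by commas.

Q, E, D, P, X, F, A, S, V

The first element of pre-order is the root; it splits in-order into left and right subtrees.
Root V: left subtree has 0 nodes { }, right has 8 {Q, F, E, P, D, X, S, A}.
  Root S: left subtree has 6 nodes {Q, F, E, P, D, X}, right has 1 {A}.
    Root F: left subtree has 1 node {Q}, right has 4 {E, P, D, X}.
      Root X: left subtree has 3 nodes {E, P, D}, right has 0 { }.
        Root P: left subtree has 1 node {E}, right has 1 {D}.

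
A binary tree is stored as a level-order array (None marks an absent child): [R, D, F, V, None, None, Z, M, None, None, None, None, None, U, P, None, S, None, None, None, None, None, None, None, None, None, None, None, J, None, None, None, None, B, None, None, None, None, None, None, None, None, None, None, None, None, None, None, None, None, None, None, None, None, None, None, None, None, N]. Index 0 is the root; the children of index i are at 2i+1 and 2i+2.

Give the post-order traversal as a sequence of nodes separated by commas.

B, S, M, V, D, N, J, U, P, Z, F, R

Post-order visits the left subtree, then the right subtree, then the node.
At R: go left to D.
  At D: go left to V.
    At V: go left to M.
      At M: no left child.
      At M: go right to S.
        At S: go left to B.
          B is a leaf — visit B.
        At S: no right child.
        Visit S.
      Visit M.
    At V: no right child.
    Visit V.
  At D: no right child.
  Visit D.
At R: go right to F.
  At F: no left child.
  At F: go right to Z.
    At Z: go left to U.
      At U: no left child.
      At U: go right to J.
        At J: no left child.
        At J: go right to N.
          N is a leaf — visit N.
        Visit J.
      Visit U.
    At Z: go right to P.
      P is a leaf — visit P.
    Visit Z.
  Visit F.
Visit R.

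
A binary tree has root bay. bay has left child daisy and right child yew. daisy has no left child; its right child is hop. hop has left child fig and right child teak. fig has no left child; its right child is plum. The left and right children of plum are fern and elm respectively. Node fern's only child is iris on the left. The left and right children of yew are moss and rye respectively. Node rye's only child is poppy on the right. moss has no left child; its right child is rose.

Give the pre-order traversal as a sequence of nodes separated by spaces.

Pre-order visits the node, then its left subtree, then its right subtree.
Visit bay.
At bay: go left to daisy.
  Visit daisy.
  At daisy: no left child.
  At daisy: go right to hop.
    Visit hop.
    At hop: go left to fig.
      Visit fig.
      At fig: no left child.
      At fig: go right to plum.
        Visit plum.
        At plum: go left to fern.
          Visit fern.
          At fern: go left to iris.
            iris is a leaf — visit iris.
          At fern: no right child.
        At plum: go right to elm.
          elm is a leaf — visit elm.
    At hop: go right to teak.
      teak is a leaf — visit teak.
At bay: go right to yew.
  Visit yew.
  At yew: go left to moss.
    Visit moss.
    At moss: no left child.
    At moss: go right to rose.
      rose is a leaf — visit rose.
  At yew: go right to rye.
    Visit rye.
    At rye: no left child.
    At rye: go right to poppy.
      poppy is a leaf — visit poppy.

bay daisy hop fig plum fern iris elm teak yew moss rose rye poppy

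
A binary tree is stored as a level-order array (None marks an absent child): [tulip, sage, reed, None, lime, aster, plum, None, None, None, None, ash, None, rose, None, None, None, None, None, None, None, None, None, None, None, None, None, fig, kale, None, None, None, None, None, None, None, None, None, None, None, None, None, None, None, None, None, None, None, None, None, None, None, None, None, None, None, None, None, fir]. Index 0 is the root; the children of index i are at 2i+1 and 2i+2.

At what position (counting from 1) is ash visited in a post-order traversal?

3

Post-order visits the left subtree, then the right subtree, then the node.
At tulip: go left to sage.
  At sage: no left child.
  At sage: go right to lime.
    lime is a leaf — visit lime.
  Visit sage.
At tulip: go right to reed.
  At reed: go left to aster.
    At aster: go left to ash.
      ash is a leaf — visit ash.
    At aster: no right child.
    Visit aster.
  At reed: go right to plum.
    At plum: go left to rose.
      At rose: go left to fig.
        fig is a leaf — visit fig.
      At rose: go right to kale.
        At kale: no left child.
        At kale: go right to fir.
          fir is a leaf — visit fir.
        Visit kale.
      Visit rose.
    At plum: no right child.
    Visit plum.
  Visit reed.
Visit tulip.
Full post-order sequence: lime, sage, ash, aster, fig, fir, kale, rose, plum, reed, tulip.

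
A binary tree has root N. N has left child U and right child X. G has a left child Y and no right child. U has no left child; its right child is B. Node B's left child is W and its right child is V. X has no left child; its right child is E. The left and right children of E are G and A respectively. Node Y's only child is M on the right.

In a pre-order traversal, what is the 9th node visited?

Pre-order visits the node, then its left subtree, then its right subtree.
Visit N.
At N: go left to U.
  Visit U.
  At U: no left child.
  At U: go right to B.
    Visit B.
    At B: go left to W.
      W is a leaf — visit W.
    At B: go right to V.
      V is a leaf — visit V.
At N: go right to X.
  Visit X.
  At X: no left child.
  At X: go right to E.
    Visit E.
    At E: go left to G.
      Visit G.
      At G: go left to Y.
        Visit Y.
        At Y: no left child.
        At Y: go right to M.
          M is a leaf — visit M.
      At G: no right child.
    At E: go right to A.
      A is a leaf — visit A.
Full pre-order sequence: N, U, B, W, V, X, E, G, Y, M, A.

Y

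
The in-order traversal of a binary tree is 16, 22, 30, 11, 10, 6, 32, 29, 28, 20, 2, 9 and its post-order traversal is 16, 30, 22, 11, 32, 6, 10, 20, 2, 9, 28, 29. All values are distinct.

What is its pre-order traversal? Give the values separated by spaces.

The last element of post-order is the root; it splits in-order into left and right subtrees.
Root 29: left subtree has 7 nodes {16, 22, 30, 11, 10, 6, 32}, right has 4 {28, 20, 2, 9}.
  Root 10: left subtree has 4 nodes {16, 22, 30, 11}, right has 2 {6, 32}.
    Root 11: left subtree has 3 nodes {16, 22, 30}, right has 0 { }.
      Root 22: left subtree has 1 node {16}, right has 1 {30}.
    Root 6: left subtree has 0 nodes { }, right has 1 {32}.
  Root 28: left subtree has 0 nodes { }, right has 3 {20, 2, 9}.
    Root 9: left subtree has 2 nodes {20, 2}, right has 0 { }.
      Root 2: left subtree has 1 node {20}, right has 0 { }.

29 10 11 22 16 30 6 32 28 9 2 20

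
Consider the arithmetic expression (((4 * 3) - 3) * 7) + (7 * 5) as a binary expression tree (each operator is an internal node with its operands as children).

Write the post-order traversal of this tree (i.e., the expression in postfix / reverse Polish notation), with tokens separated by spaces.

4 3 * 3 - 7 * 7 5 * +

Post-order on an expression tree gives postfix notation: for each operator, emit left operand, right operand, then the operator.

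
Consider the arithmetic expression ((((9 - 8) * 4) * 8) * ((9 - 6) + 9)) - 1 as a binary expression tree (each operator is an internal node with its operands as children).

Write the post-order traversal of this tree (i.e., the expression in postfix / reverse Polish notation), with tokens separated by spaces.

9 8 - 4 * 8 * 9 6 - 9 + * 1 -

Post-order on an expression tree gives postfix notation: for each operator, emit left operand, right operand, then the operator.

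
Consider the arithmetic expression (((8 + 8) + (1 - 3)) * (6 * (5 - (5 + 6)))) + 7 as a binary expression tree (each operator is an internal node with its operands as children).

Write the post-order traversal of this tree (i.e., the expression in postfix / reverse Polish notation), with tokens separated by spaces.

Post-order on an expression tree gives postfix notation: for each operator, emit left operand, right operand, then the operator.

8 8 + 1 3 - + 6 5 5 6 + - * * 7 +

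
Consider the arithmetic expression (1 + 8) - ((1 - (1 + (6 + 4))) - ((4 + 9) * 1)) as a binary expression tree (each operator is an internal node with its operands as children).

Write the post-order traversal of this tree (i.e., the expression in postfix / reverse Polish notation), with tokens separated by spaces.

1 8 + 1 1 6 4 + + - 4 9 + 1 * - -

Post-order on an expression tree gives postfix notation: for each operator, emit left operand, right operand, then the operator.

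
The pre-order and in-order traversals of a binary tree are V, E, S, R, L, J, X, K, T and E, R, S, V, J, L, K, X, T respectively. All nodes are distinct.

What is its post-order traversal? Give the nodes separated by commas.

R, S, E, J, K, T, X, L, V

The first element of pre-order is the root; it splits in-order into left and right subtrees.
Root V: left subtree has 3 nodes {E, R, S}, right has 5 {J, L, K, X, T}.
  Root E: left subtree has 0 nodes { }, right has 2 {R, S}.
    Root S: left subtree has 1 node {R}, right has 0 { }.
  Root L: left subtree has 1 node {J}, right has 3 {K, X, T}.
    Root X: left subtree has 1 node {K}, right has 1 {T}.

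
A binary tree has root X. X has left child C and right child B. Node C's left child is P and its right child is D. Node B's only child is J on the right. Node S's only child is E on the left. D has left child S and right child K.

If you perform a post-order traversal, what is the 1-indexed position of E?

2

Post-order visits the left subtree, then the right subtree, then the node.
At X: go left to C.
  At C: go left to P.
    P is a leaf — visit P.
  At C: go right to D.
    At D: go left to S.
      At S: go left to E.
        E is a leaf — visit E.
      At S: no right child.
      Visit S.
    At D: go right to K.
      K is a leaf — visit K.
    Visit D.
  Visit C.
At X: go right to B.
  At B: no left child.
  At B: go right to J.
    J is a leaf — visit J.
  Visit B.
Visit X.
Full post-order sequence: P, E, S, K, D, C, J, B, X.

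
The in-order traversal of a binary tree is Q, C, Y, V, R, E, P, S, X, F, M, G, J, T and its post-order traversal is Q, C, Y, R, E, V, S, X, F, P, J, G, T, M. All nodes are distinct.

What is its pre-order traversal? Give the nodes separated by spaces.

The last element of post-order is the root; it splits in-order into left and right subtrees.
Root M: left subtree has 10 nodes {Q, C, Y, V, R, E, P, S, X, F}, right has 3 {G, J, T}.
  Root P: left subtree has 6 nodes {Q, C, Y, V, R, E}, right has 3 {S, X, F}.
    Root V: left subtree has 3 nodes {Q, C, Y}, right has 2 {R, E}.
      Root Y: left subtree has 2 nodes {Q, C}, right has 0 { }.
        Root C: left subtree has 1 node {Q}, right has 0 { }.
      Root E: left subtree has 1 node {R}, right has 0 { }.
    Root F: left subtree has 2 nodes {S, X}, right has 0 { }.
      Root X: left subtree has 1 node {S}, right has 0 { }.
  Root T: left subtree has 2 nodes {G, J}, right has 0 { }.
    Root G: left subtree has 0 nodes { }, right has 1 {J}.

M P V Y C Q E R F X S T G J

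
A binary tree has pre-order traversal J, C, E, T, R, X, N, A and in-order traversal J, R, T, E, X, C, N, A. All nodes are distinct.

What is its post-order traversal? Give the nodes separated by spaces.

The first element of pre-order is the root; it splits in-order into left and right subtrees.
Root J: left subtree has 0 nodes { }, right has 7 {R, T, E, X, C, N, A}.
  Root C: left subtree has 4 nodes {R, T, E, X}, right has 2 {N, A}.
    Root E: left subtree has 2 nodes {R, T}, right has 1 {X}.
      Root T: left subtree has 1 node {R}, right has 0 { }.
    Root N: left subtree has 0 nodes { }, right has 1 {A}.

R T X E A N C J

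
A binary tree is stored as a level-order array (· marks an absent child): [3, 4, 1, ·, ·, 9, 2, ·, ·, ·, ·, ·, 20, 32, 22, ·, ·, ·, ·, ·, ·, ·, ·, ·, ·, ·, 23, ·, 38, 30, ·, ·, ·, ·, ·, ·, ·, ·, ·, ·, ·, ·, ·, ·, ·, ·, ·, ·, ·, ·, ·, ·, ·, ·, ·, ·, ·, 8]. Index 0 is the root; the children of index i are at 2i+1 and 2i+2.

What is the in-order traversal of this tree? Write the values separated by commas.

4, 3, 9, 20, 23, 1, 32, 8, 38, 2, 30, 22

In-order visits the left subtree, then the node, then the right subtree.
At 3: go left to 4.
  4 is a leaf — visit 4.
Visit 3.
At 3: go right to 1.
  At 1: go left to 9.
    At 9: no left child.
    Visit 9.
    At 9: go right to 20.
      At 20: no left child.
      Visit 20.
      At 20: go right to 23.
        23 is a leaf — visit 23.
  Visit 1.
  At 1: go right to 2.
    At 2: go left to 32.
      At 32: no left child.
      Visit 32.
      At 32: go right to 38.
        At 38: go left to 8.
          8 is a leaf — visit 8.
        Visit 38.
        At 38: no right child.
    Visit 2.
    At 2: go right to 22.
      At 22: go left to 30.
        30 is a leaf — visit 30.
      Visit 22.
      At 22: no right child.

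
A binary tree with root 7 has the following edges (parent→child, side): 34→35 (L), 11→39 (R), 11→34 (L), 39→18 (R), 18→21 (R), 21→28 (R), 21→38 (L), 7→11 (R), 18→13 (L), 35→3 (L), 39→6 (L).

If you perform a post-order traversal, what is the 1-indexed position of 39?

Post-order visits the left subtree, then the right subtree, then the node.
At 7: no left child.
At 7: go right to 11.
  At 11: go left to 34.
    At 34: go left to 35.
      At 35: go left to 3.
        3 is a leaf — visit 3.
      At 35: no right child.
      Visit 35.
    At 34: no right child.
    Visit 34.
  At 11: go right to 39.
    At 39: go left to 6.
      6 is a leaf — visit 6.
    At 39: go right to 18.
      At 18: go left to 13.
        13 is a leaf — visit 13.
      At 18: go right to 21.
        At 21: go left to 38.
          38 is a leaf — visit 38.
        At 21: go right to 28.
          28 is a leaf — visit 28.
        Visit 21.
      Visit 18.
    Visit 39.
  Visit 11.
Visit 7.
Full post-order sequence: 3, 35, 34, 6, 13, 38, 28, 21, 18, 39, 11, 7.

10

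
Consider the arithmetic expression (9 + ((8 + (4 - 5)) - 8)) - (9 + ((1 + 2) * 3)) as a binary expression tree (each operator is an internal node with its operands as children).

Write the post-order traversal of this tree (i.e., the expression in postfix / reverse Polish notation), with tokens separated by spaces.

Post-order on an expression tree gives postfix notation: for each operator, emit left operand, right operand, then the operator.

9 8 4 5 - + 8 - + 9 1 2 + 3 * + -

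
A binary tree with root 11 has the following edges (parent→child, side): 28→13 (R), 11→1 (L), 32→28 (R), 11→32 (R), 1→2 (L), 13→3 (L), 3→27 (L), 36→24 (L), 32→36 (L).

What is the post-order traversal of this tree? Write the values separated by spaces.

Post-order visits the left subtree, then the right subtree, then the node.
At 11: go left to 1.
  At 1: go left to 2.
    2 is a leaf — visit 2.
  At 1: no right child.
  Visit 1.
At 11: go right to 32.
  At 32: go left to 36.
    At 36: go left to 24.
      24 is a leaf — visit 24.
    At 36: no right child.
    Visit 36.
  At 32: go right to 28.
    At 28: no left child.
    At 28: go right to 13.
      At 13: go left to 3.
        At 3: go left to 27.
          27 is a leaf — visit 27.
        At 3: no right child.
        Visit 3.
      At 13: no right child.
      Visit 13.
    Visit 28.
  Visit 32.
Visit 11.

2 1 24 36 27 3 13 28 32 11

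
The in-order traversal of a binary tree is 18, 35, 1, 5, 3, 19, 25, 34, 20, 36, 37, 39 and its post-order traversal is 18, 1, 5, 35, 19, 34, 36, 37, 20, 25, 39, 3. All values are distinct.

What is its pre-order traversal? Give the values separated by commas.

The last element of post-order is the root; it splits in-order into left and right subtrees.
Root 3: left subtree has 4 nodes {18, 35, 1, 5}, right has 7 {19, 25, 34, 20, 36, 37, 39}.
  Root 35: left subtree has 1 node {18}, right has 2 {1, 5}.
    Root 5: left subtree has 1 node {1}, right has 0 { }.
  Root 39: left subtree has 6 nodes {19, 25, 34, 20, 36, 37}, right has 0 { }.
    Root 25: left subtree has 1 node {19}, right has 4 {34, 20, 36, 37}.
      Root 20: left subtree has 1 node {34}, right has 2 {36, 37}.
        Root 37: left subtree has 1 node {36}, right has 0 { }.

3, 35, 18, 5, 1, 39, 25, 19, 20, 34, 37, 36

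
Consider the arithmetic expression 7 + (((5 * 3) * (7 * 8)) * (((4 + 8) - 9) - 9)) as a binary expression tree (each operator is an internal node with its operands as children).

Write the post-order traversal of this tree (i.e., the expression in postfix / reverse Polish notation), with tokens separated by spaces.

Post-order on an expression tree gives postfix notation: for each operator, emit left operand, right operand, then the operator.

7 5 3 * 7 8 * * 4 8 + 9 - 9 - * +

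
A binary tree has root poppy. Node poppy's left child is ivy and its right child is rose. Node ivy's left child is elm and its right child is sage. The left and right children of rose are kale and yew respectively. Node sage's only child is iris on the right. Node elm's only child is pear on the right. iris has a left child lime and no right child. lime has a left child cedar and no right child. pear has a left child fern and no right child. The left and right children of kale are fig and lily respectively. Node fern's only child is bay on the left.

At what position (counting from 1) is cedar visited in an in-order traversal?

In-order visits the left subtree, then the node, then the right subtree.
At poppy: go left to ivy.
  At ivy: go left to elm.
    At elm: no left child.
    Visit elm.
    At elm: go right to pear.
      At pear: go left to fern.
        At fern: go left to bay.
          bay is a leaf — visit bay.
        Visit fern.
        At fern: no right child.
      Visit pear.
      At pear: no right child.
  Visit ivy.
  At ivy: go right to sage.
    At sage: no left child.
    Visit sage.
    At sage: go right to iris.
      At iris: go left to lime.
        At lime: go left to cedar.
          cedar is a leaf — visit cedar.
        Visit lime.
        At lime: no right child.
      Visit iris.
      At iris: no right child.
Visit poppy.
At poppy: go right to rose.
  At rose: go left to kale.
    At kale: go left to fig.
      fig is a leaf — visit fig.
    Visit kale.
    At kale: go right to lily.
      lily is a leaf — visit lily.
  Visit rose.
  At rose: go right to yew.
    yew is a leaf — visit yew.
Full in-order sequence: elm, bay, fern, pear, ivy, sage, cedar, lime, iris, poppy, fig, kale, lily, rose, yew.

7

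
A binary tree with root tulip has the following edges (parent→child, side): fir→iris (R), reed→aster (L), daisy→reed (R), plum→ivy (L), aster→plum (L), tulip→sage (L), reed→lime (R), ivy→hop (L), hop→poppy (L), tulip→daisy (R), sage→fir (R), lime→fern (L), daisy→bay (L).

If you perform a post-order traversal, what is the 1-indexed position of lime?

Post-order visits the left subtree, then the right subtree, then the node.
At tulip: go left to sage.
  At sage: no left child.
  At sage: go right to fir.
    At fir: no left child.
    At fir: go right to iris.
      iris is a leaf — visit iris.
    Visit fir.
  Visit sage.
At tulip: go right to daisy.
  At daisy: go left to bay.
    bay is a leaf — visit bay.
  At daisy: go right to reed.
    At reed: go left to aster.
      At aster: go left to plum.
        At plum: go left to ivy.
          At ivy: go left to hop.
            At hop: go left to poppy.
              poppy is a leaf — visit poppy.
            At hop: no right child.
            Visit hop.
          At ivy: no right child.
          Visit ivy.
        At plum: no right child.
        Visit plum.
      At aster: no right child.
      Visit aster.
    At reed: go right to lime.
      At lime: go left to fern.
        fern is a leaf — visit fern.
      At lime: no right child.
      Visit lime.
    Visit reed.
  Visit daisy.
Visit tulip.
Full post-order sequence: iris, fir, sage, bay, poppy, hop, ivy, plum, aster, fern, lime, reed, daisy, tulip.

11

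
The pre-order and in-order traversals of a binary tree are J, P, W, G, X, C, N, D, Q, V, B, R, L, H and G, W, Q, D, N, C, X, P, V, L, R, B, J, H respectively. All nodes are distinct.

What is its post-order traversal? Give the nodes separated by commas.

G, Q, D, N, C, X, W, L, R, B, V, P, H, J

The first element of pre-order is the root; it splits in-order into left and right subtrees.
Root J: left subtree has 12 nodes {G, W, Q, D, N, C, X, P, V, L, R, B}, right has 1 {H}.
  Root P: left subtree has 7 nodes {G, W, Q, D, N, C, X}, right has 4 {V, L, R, B}.
    Root W: left subtree has 1 node {G}, right has 5 {Q, D, N, C, X}.
      Root X: left subtree has 4 nodes {Q, D, N, C}, right has 0 { }.
        Root C: left subtree has 3 nodes {Q, D, N}, right has 0 { }.
          Root N: left subtree has 2 nodes {Q, D}, right has 0 { }.
            Root D: left subtree has 1 node {Q}, right has 0 { }.
    Root V: left subtree has 0 nodes { }, right has 3 {L, R, B}.
      Root B: left subtree has 2 nodes {L, R}, right has 0 { }.
        Root R: left subtree has 1 node {L}, right has 0 { }.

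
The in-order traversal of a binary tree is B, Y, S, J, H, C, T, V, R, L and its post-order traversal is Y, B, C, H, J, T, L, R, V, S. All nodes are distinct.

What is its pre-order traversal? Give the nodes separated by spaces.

S B Y V T J H C R L

The last element of post-order is the root; it splits in-order into left and right subtrees.
Root S: left subtree has 2 nodes {B, Y}, right has 7 {J, H, C, T, V, R, L}.
  Root B: left subtree has 0 nodes { }, right has 1 {Y}.
  Root V: left subtree has 4 nodes {J, H, C, T}, right has 2 {R, L}.
    Root T: left subtree has 3 nodes {J, H, C}, right has 0 { }.
      Root J: left subtree has 0 nodes { }, right has 2 {H, C}.
        Root H: left subtree has 0 nodes { }, right has 1 {C}.
    Root R: left subtree has 0 nodes { }, right has 1 {L}.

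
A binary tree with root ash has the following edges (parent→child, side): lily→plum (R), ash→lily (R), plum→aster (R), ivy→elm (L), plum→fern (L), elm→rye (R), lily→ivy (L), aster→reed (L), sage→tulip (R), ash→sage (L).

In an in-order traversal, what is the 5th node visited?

In-order visits the left subtree, then the node, then the right subtree.
At ash: go left to sage.
  At sage: no left child.
  Visit sage.
  At sage: go right to tulip.
    tulip is a leaf — visit tulip.
Visit ash.
At ash: go right to lily.
  At lily: go left to ivy.
    At ivy: go left to elm.
      At elm: no left child.
      Visit elm.
      At elm: go right to rye.
        rye is a leaf — visit rye.
    Visit ivy.
    At ivy: no right child.
  Visit lily.
  At lily: go right to plum.
    At plum: go left to fern.
      fern is a leaf — visit fern.
    Visit plum.
    At plum: go right to aster.
      At aster: go left to reed.
        reed is a leaf — visit reed.
      Visit aster.
      At aster: no right child.
Full in-order sequence: sage, tulip, ash, elm, rye, ivy, lily, fern, plum, reed, aster.

rye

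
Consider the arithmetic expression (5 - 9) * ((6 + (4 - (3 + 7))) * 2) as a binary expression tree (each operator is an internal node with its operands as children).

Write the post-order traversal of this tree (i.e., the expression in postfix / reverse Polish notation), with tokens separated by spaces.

5 9 - 6 4 3 7 + - + 2 * *

Post-order on an expression tree gives postfix notation: for each operator, emit left operand, right operand, then the operator.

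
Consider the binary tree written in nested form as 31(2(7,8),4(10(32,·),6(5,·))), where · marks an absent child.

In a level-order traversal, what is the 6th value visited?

10

Level-order visits nodes level by level from the root, left to right within each level.
Level 0: 31
Level 1: 2, 4
Level 2: 7, 8, 10, 6
Level 3: 32, 5
Full level-order sequence: 31, 2, 4, 7, 8, 10, 6, 32, 5.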